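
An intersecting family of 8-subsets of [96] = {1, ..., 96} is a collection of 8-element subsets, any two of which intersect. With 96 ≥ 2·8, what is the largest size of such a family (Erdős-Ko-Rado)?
max |F| = C(95, 7) = 11050084695

Erdős-Ko-Rado (1961): when n ≥ 2k, max |F| = C(n−1, k−1). The bound is attained by the star {A : i ∈ A} for any fixed i ∈ [n]. Here C(96−1, 8−1) = C(95, 7) = 11050084695.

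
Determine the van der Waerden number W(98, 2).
W(98, 2) = 98 + 1 = 99

A 2-term AP is any pair of integers, so a monochromatic 2-AP exists iff some colour is used at least twice. With 98 colours, the colouring i ↦ i on {1, ..., 98} uses each colour once, avoiding any monochromatic pair, so W(98, 2) > 98. For {1, ..., 99}, pigeonhole forces two integers of the same colour, which form a monochromatic 2-AP. Hence W(98, 2) = 99.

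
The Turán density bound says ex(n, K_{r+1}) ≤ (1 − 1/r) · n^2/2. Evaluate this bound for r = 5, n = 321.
Turán density bound = (4/5) · 321^2/2 = 206082/5 ≈ 41216.4

Turán's theorem: ex(n, K_{r+1}) is achieved by the complete r-partite Turán graph T(n, r) with parts as balanced as possible, and is at most (1 − 1/r) · n^2/2. For r = 5, n = 321: the density bound is (4/5) · 103041/2 = 206082/5 ≈ 41216.4. The integer-valued extremum is e(T(321, 5)) = 41216, which is strictly less than the density bound 206082/5 since 5 ∤ 321 (the parts of T(321, 5) cannot all be equal).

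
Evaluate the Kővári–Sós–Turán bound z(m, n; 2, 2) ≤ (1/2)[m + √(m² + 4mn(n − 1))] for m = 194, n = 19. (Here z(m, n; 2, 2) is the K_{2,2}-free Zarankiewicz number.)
z(194, 19; 2, 2) ≤ (1/2)[194 + √(194² + 4·194·19·18)] = (1/2)[194 + √303028] = 372.2399

Kővári–Sós–Turán: let r_1, ..., r_194 be the row sums and z = Σ r_i the total number of 1s. Each pair of columns can share at most one row with both entries 1 (else a 2×2 all-ones block appears), so Σ_i C(r_i, 2) ≤ C(19, 2) = 171. By convexity Σ_i C(r_i, 2) ≥ 194·C(z/194, 2) = z(z − 194)/(2·194), giving z² − 194z − 194·19·18 ≤ 0 and hence z ≤ (1/2)[194 + √(37636 + 4·66348)] = (1/2)[194 + √303028] ≈ (1/2)(194 + 550.4798) = 372.2399.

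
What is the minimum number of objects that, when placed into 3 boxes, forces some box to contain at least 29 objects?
n = (29 − 1)·3 + 1 = 85

By the generalised pigeonhole principle, to guarantee some box contains ≥ r objects we need more than (r − 1) · k objects total. Threshold: n = (r − 1) · k + 1. With r = 29 and k = 3: n = 28 · 3 + 1 = 84 + 1 = 85. For n = 84 = 28 · 3, we can put exactly 28 objects in every box, avoiding 29 in any single one — so 85 is tight.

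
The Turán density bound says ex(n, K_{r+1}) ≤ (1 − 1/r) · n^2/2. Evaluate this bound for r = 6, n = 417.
Turán density bound = (5/6) · 417^2/2 = 289815/4 ≈ 72453.75

Turán's theorem: ex(n, K_{r+1}) is achieved by the complete r-partite Turán graph T(n, r) with parts as balanced as possible, and is at most (1 − 1/r) · n^2/2. For r = 6, n = 417: the density bound is (5/6) · 173889/2 = 289815/4 ≈ 72453.75. The integer-valued extremum is e(T(417, 6)) = 72453, which is strictly less than the density bound 289815/4 since 6 ∤ 417 (the parts of T(417, 6) cannot all be equal).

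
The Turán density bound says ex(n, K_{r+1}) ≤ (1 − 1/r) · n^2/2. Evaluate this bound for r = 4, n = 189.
Turán density bound = (3/4) · 189^2/2 = 107163/8 ≈ 13395.375

Turán's theorem: ex(n, K_{r+1}) is achieved by the complete r-partite Turán graph T(n, r) with parts as balanced as possible, and is at most (1 − 1/r) · n^2/2. For r = 4, n = 189: the density bound is (3/4) · 35721/2 = 107163/8 ≈ 13395.375. The integer-valued extremum is e(T(189, 4)) = 13395, which is strictly less than the density bound 107163/8 since 4 ∤ 189 (the parts of T(189, 4) cannot all be equal).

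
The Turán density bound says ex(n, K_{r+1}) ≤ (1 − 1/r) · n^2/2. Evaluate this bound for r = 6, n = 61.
Turán density bound = (5/6) · 61^2/2 = 18605/12 ≈ 1550.4167

Turán's theorem: ex(n, K_{r+1}) is achieved by the complete r-partite Turán graph T(n, r) with parts as balanced as possible, and is at most (1 − 1/r) · n^2/2. For r = 6, n = 61: the density bound is (5/6) · 3721/2 = 18605/12 ≈ 1550.4167. The integer-valued extremum is e(T(61, 6)) = 1550, which is strictly less than the density bound 18605/12 since 6 ∤ 61 (the parts of T(61, 6) cannot all be equal).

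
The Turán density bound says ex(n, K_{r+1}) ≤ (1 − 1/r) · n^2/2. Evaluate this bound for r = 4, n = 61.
Turán density bound = (3/4) · 61^2/2 = 11163/8 ≈ 1395.375

Turán's theorem: ex(n, K_{r+1}) is achieved by the complete r-partite Turán graph T(n, r) with parts as balanced as possible, and is at most (1 − 1/r) · n^2/2. For r = 4, n = 61: the density bound is (3/4) · 3721/2 = 11163/8 ≈ 1395.375. The integer-valued extremum is e(T(61, 4)) = 1395, which is strictly less than the density bound 11163/8 since 4 ∤ 61 (the parts of T(61, 4) cannot all be equal).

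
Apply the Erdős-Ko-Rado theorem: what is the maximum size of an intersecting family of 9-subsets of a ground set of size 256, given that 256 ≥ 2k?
max |F| = C(255, 8) = 396861704798625

Erdős-Ko-Rado (1961): when n ≥ 2k, max |F| = C(n−1, k−1). The bound is attained by the star {A : i ∈ A} for any fixed i ∈ [n]. Here C(256−1, 9−1) = C(255, 8) = 396861704798625.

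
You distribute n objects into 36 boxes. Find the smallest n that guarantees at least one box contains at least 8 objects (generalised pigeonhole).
n = (8 − 1)·36 + 1 = 253

By the generalised pigeonhole principle, to guarantee some box contains ≥ r objects we need more than (r − 1) · k objects total. Threshold: n = (r − 1) · k + 1. With r = 8 and k = 36: n = 7 · 36 + 1 = 252 + 1 = 253. For n = 252 = 7 · 36, we can put exactly 7 objects in every box, avoiding 8 in any single one — so 253 is tight.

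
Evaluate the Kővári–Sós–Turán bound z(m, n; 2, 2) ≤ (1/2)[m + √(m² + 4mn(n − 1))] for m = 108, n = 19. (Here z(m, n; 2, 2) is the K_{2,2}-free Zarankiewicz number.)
z(108, 19; 2, 2) ≤ (1/2)[108 + √(108² + 4·108·19·18)] = (1/2)[108 + √159408] = 253.6297

Kővári–Sós–Turán: let r_1, ..., r_108 be the row sums and z = Σ r_i the total number of 1s. Each pair of columns can share at most one row with both entries 1 (else a 2×2 all-ones block appears), so Σ_i C(r_i, 2) ≤ C(19, 2) = 171. By convexity Σ_i C(r_i, 2) ≥ 108·C(z/108, 2) = z(z − 108)/(2·108), giving z² − 108z − 108·19·18 ≤ 0 and hence z ≤ (1/2)[108 + √(11664 + 4·36936)] = (1/2)[108 + √159408] ≈ (1/2)(108 + 399.2593) = 253.6297.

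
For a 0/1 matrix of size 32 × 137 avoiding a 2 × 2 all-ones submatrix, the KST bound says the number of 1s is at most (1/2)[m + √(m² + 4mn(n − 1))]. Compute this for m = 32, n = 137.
z(32, 137; 2, 2) ≤ (1/2)[32 + √(32² + 4·32·137·136)] = (1/2)[32 + √2385920] = 788.3212

Kővári–Sós–Turán: let r_1, ..., r_32 be the row sums and z = Σ r_i the total number of 1s. Each pair of columns can share at most one row with both entries 1 (else a 2×2 all-ones block appears), so Σ_i C(r_i, 2) ≤ C(137, 2) = 9316. By convexity Σ_i C(r_i, 2) ≥ 32·C(z/32, 2) = z(z − 32)/(2·32), giving z² − 32z − 32·137·136 ≤ 0 and hence z ≤ (1/2)[32 + √(1024 + 4·596224)] = (1/2)[32 + √2385920] ≈ (1/2)(32 + 1544.6424) = 788.3212.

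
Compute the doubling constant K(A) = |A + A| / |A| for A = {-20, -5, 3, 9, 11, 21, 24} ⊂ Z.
K = |A + A| / |A| = 26/7

Enumerate A + A = {a + b : a, b ∈ A}. With |A| = 7, there are |A|^2 = 49 ordered sum pairs; collecting distinct values, A + A = {-40, -25, -17, -11, -10, -9, -2, 1, 4, 6, 12, 14, 16, 18, 19, 20, 22, 24, 27, 30, 32, 33, 35, 42, 45, 48}, so |A + A| = 26. Thus K = 26/7. For comparison, the minimum possible |A + A| over all 7-element sets is 2·7 − 1 = 13 (so min K = 13/7), attained only by arithmetic progressions.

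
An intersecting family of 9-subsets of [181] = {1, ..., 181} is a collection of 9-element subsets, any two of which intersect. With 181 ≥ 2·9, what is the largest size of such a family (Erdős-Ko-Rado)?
max |F| = C(180, 8) = 23342337775350

Erdős-Ko-Rado (1961): when n ≥ 2k, max |F| = C(n−1, k−1). The bound is attained by the star {A : i ∈ A} for any fixed i ∈ [n]. Here C(181−1, 9−1) = C(180, 8) = 23342337775350.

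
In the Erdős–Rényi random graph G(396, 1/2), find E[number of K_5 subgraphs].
E[# K_5] = C(396, 5) · (1/2)^C(5, 2) = 79119926424 / 2^10 = 9889990803/128 = 77265553.1484375

For each 5-subset S of vertices (there are C(396, 5) = 79119926424 such S), let X_S = 1 if S induces a K_5 (all C(5, 2) = 10 edges present). Then P(X_S = 1) = (1/2)^10 = 1/1024. By linearity of expectation, E[# K_5] = C(396, 5) · (1/2)^10 = 79119926424 / 1024 = 9889990803/128 = 77265553.1484375.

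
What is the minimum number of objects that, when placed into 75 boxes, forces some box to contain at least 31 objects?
n = (31 − 1)·75 + 1 = 2251

By the generalised pigeonhole principle, to guarantee some box contains ≥ r objects we need more than (r − 1) · k objects total. Threshold: n = (r − 1) · k + 1. With r = 31 and k = 75: n = 30 · 75 + 1 = 2250 + 1 = 2251. For n = 2250 = 30 · 75, we can put exactly 30 objects in every box, avoiding 31 in any single one — so 2251 is tight.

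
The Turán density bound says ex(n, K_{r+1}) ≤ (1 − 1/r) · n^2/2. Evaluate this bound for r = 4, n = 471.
Turán density bound = (3/4) · 471^2/2 = 665523/8 ≈ 83190.375

Turán's theorem: ex(n, K_{r+1}) is achieved by the complete r-partite Turán graph T(n, r) with parts as balanced as possible, and is at most (1 − 1/r) · n^2/2. For r = 4, n = 471: the density bound is (3/4) · 221841/2 = 665523/8 ≈ 83190.375. The integer-valued extremum is e(T(471, 4)) = 83190, which is strictly less than the density bound 665523/8 since 4 ∤ 471 (the parts of T(471, 4) cannot all be equal).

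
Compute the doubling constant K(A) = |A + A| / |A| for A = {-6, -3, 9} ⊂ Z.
K = |A + A| / |A| = 6/3 = 2

Enumerate A + A = {a + b : a, b ∈ A}. With |A| = 3, there are |A|^2 = 9 ordered sum pairs; collecting distinct values, A + A = {-12, -9, -6, 3, 6, 18}, so |A + A| = 6. Thus K = 6/3 = 2. For comparison, the minimum possible |A + A| over all 3-element sets is 2·3 − 1 = 5 (so min K = 5/3), attained only by arithmetic progressions.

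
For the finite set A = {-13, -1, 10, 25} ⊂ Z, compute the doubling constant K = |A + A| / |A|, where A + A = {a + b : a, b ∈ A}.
K = |A + A| / |A| = 10/4 = 5/2

Enumerate A + A = {a + b : a, b ∈ A}. With |A| = 4, there are |A|^2 = 16 ordered sum pairs; collecting distinct values, A + A = {-26, -14, -3, -2, 9, 12, 20, 24, 35, 50}, so |A + A| = 10. Thus K = 10/4 = 5/2. For comparison, the minimum possible |A + A| over all 4-element sets is 2·4 − 1 = 7 (so min K = 7/4), attained only by arithmetic progressions.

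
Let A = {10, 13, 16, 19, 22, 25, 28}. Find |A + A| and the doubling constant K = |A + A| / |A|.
K = |A + A| / |A| = 13/7

Enumerate A + A = {a + b : a, b ∈ A}. With |A| = 7, there are |A|^2 = 49 ordered sum pairs; collecting distinct values, A + A = {20, 23, 26, 29, 32, 35, 38, 41, 44, 47, 50, 53, 56}, so |A + A| = 13. Thus K = 13/7. Here |A + A| = 2|A| − 1 = 13, the minimum possible — so K = 13/7 is minimal, which holds iff A is an arithmetic progression.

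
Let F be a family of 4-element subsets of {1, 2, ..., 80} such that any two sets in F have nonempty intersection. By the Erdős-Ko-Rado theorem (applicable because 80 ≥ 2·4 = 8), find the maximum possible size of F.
max |F| = C(79, 3) = 79079

The Erdős-Ko-Rado theorem states: for n ≥ 2k, an intersecting family of k-subsets of an n-element set has size at most C(n − 1, k − 1), with equality for 'star' families {A ⊆ [n] : |A| = k, i ∈ A} (fix an element i). For n = 80, k = 4: C(79, 3) = 79079.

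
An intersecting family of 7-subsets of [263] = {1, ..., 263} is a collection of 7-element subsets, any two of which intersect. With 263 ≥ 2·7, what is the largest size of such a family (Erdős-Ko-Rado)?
max |F| = C(262, 6) = 424067747649

The Erdős-Ko-Rado theorem states: for n ≥ 2k, an intersecting family of k-subsets of an n-element set has size at most C(n − 1, k − 1), with equality for 'star' families {A ⊆ [n] : |A| = k, i ∈ A} (fix an element i). For n = 263, k = 7: C(262, 6) = 424067747649.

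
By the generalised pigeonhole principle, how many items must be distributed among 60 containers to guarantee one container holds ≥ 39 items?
n = (39 − 1)·60 + 1 = 2281

By the generalised pigeonhole principle, to guarantee some box contains ≥ r objects we need more than (r − 1) · k objects total. Threshold: n = (r − 1) · k + 1. With r = 39 and k = 60: n = 38 · 60 + 1 = 2280 + 1 = 2281. For n = 2280 = 38 · 60, we can put exactly 38 objects in every box, avoiding 39 in any single one — so 2281 is tight.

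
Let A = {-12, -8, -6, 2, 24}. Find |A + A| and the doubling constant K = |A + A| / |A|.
K = |A + A| / |A| = 15/5 = 3

Enumerate A + A = {a + b : a, b ∈ A}. With |A| = 5, there are |A|^2 = 25 ordered sum pairs; collecting distinct values, A + A = {-24, -20, -18, -16, -14, -12, -10, -6, -4, 4, 12, 16, 18, 26, 48}, so |A + A| = 15. Thus K = 15/5 = 3. For comparison, the minimum possible |A + A| over all 5-element sets is 2·5 − 1 = 9 (so min K = 9/5), attained only by arithmetic progressions.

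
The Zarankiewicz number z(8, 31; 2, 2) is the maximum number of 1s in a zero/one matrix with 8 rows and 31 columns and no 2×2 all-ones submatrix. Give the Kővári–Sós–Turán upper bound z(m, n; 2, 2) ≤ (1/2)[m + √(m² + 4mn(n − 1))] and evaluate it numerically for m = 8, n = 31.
z(8, 31; 2, 2) ≤ (1/2)[8 + √(8² + 4·8·31·30)] = (1/2)[8 + √29824] = 90.3481

Kővári–Sós–Turán: let r_1, ..., r_8 be the row sums and z = Σ r_i the total number of 1s. Each pair of columns can share at most one row with both entries 1 (else a 2×2 all-ones block appears), so Σ_i C(r_i, 2) ≤ C(31, 2) = 465. By convexity Σ_i C(r_i, 2) ≥ 8·C(z/8, 2) = z(z − 8)/(2·8), giving z² − 8z − 8·31·30 ≤ 0 and hence z ≤ (1/2)[8 + √(64 + 4·7440)] = (1/2)[8 + √29824] ≈ (1/2)(8 + 172.6963) = 90.3481.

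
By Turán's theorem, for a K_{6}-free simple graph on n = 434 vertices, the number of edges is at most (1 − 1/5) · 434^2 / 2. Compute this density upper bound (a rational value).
Turán density bound = (4/5) · 434^2/2 = 376712/5 ≈ 75342.4

Turán's theorem: ex(n, K_{r+1}) is achieved by the complete r-partite Turán graph T(n, r) with parts as balanced as possible, and is at most (1 − 1/r) · n^2/2. For r = 5, n = 434: the density bound is (4/5) · 188356/2 = 376712/5 ≈ 75342.4. The integer-valued extremum is e(T(434, 5)) = 75342, which is strictly less than the density bound 376712/5 since 5 ∤ 434 (the parts of T(434, 5) cannot all be equal).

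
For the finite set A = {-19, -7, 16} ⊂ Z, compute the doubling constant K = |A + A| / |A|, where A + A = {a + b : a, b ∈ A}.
K = |A + A| / |A| = 6/3 = 2

Enumerate A + A = {a + b : a, b ∈ A}. With |A| = 3, there are |A|^2 = 9 ordered sum pairs; collecting distinct values, A + A = {-38, -26, -14, -3, 9, 32}, so |A + A| = 6. Thus K = 6/3 = 2. For comparison, the minimum possible |A + A| over all 3-element sets is 2·3 − 1 = 5 (so min K = 5/3), attained only by arithmetic progressions.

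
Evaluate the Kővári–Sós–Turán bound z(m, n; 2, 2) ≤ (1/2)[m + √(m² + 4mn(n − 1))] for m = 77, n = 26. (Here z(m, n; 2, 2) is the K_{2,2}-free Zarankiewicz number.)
z(77, 26; 2, 2) ≤ (1/2)[77 + √(77² + 4·77·26·25)] = (1/2)[77 + √206129] = 265.5072

Kővári–Sós–Turán: let r_1, ..., r_77 be the row sums and z = Σ r_i the total number of 1s. Each pair of columns can share at most one row with both entries 1 (else a 2×2 all-ones block appears), so Σ_i C(r_i, 2) ≤ C(26, 2) = 325. By convexity Σ_i C(r_i, 2) ≥ 77·C(z/77, 2) = z(z − 77)/(2·77), giving z² − 77z − 77·26·25 ≤ 0 and hence z ≤ (1/2)[77 + √(5929 + 4·50050)] = (1/2)[77 + √206129] ≈ (1/2)(77 + 454.0143) = 265.5072.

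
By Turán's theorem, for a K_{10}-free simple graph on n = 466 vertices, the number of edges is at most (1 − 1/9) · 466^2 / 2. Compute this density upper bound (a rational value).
Turán density bound = (8/9) · 466^2/2 = 868624/9 ≈ 96513.7778

Turán's theorem: ex(n, K_{r+1}) is achieved by the complete r-partite Turán graph T(n, r) with parts as balanced as possible, and is at most (1 − 1/r) · n^2/2. For r = 9, n = 466: the density bound is (8/9) · 217156/2 = 868624/9 ≈ 96513.7778. The integer-valued extremum is e(T(466, 9)) = 96513, which is strictly less than the density bound 868624/9 since 9 ∤ 466 (the parts of T(466, 9) cannot all be equal).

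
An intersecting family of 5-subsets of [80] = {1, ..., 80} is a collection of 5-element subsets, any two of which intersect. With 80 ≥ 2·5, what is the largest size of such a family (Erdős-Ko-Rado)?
max |F| = C(79, 4) = 1502501

Erdős-Ko-Rado (1961): when n ≥ 2k, max |F| = C(n−1, k−1). The bound is attained by the star {A : i ∈ A} for any fixed i ∈ [n]. Here C(80−1, 5−1) = C(79, 4) = 1502501.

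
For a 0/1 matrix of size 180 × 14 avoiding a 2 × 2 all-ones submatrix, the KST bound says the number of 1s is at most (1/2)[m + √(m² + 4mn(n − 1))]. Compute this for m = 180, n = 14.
z(180, 14; 2, 2) ≤ (1/2)[180 + √(180² + 4·180·14·13)] = (1/2)[180 + √163440] = 292.1386

Kővári–Sós–Turán: let r_1, ..., r_180 be the row sums and z = Σ r_i the total number of 1s. Each pair of columns can share at most one row with both entries 1 (else a 2×2 all-ones block appears), so Σ_i C(r_i, 2) ≤ C(14, 2) = 91. By convexity Σ_i C(r_i, 2) ≥ 180·C(z/180, 2) = z(z − 180)/(2·180), giving z² − 180z − 180·14·13 ≤ 0 and hence z ≤ (1/2)[180 + √(32400 + 4·32760)] = (1/2)[180 + √163440] ≈ (1/2)(180 + 404.2771) = 292.1386.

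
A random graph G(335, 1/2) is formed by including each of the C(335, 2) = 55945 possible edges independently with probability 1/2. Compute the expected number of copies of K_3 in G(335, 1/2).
E[# K_3] = C(335, 3) · (1/2)^C(3, 2) = 6209895 / 2^3 = 776236.875

For each 3-subset S of vertices (there are C(335, 3) = 6209895 such S), let X_S = 1 if S induces a K_3 (all C(3, 2) = 3 edges present). Then P(X_S = 1) = (1/2)^3 = 1/8. By linearity of expectation, E[# K_3] = C(335, 3) · (1/2)^3 = 6209895 / 8 = 776236.875.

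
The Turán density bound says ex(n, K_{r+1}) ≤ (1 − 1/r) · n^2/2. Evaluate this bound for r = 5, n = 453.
Turán density bound = (4/5) · 453^2/2 = 410418/5 ≈ 82083.6

Turán's theorem: ex(n, K_{r+1}) is achieved by the complete r-partite Turán graph T(n, r) with parts as balanced as possible, and is at most (1 − 1/r) · n^2/2. For r = 5, n = 453: the density bound is (4/5) · 205209/2 = 410418/5 ≈ 82083.6. The integer-valued extremum is e(T(453, 5)) = 82083, which is strictly less than the density bound 410418/5 since 5 ∤ 453 (the parts of T(453, 5) cannot all be equal).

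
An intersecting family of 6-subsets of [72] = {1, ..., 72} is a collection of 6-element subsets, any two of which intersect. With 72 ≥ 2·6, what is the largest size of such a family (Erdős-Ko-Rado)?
max |F| = C(71, 5) = 13019909

Erdős-Ko-Rado (1961): when n ≥ 2k, max |F| = C(n−1, k−1). The bound is attained by the star {A : i ∈ A} for any fixed i ∈ [n]. Here C(72−1, 6−1) = C(71, 5) = 13019909.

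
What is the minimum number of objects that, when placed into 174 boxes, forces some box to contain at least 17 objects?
n = (17 − 1)·174 + 1 = 2785

By the generalised pigeonhole principle, to guarantee some box contains ≥ r objects we need more than (r − 1) · k objects total. Threshold: n = (r − 1) · k + 1. With r = 17 and k = 174: n = 16 · 174 + 1 = 2784 + 1 = 2785. For n = 2784 = 16 · 174, we can put exactly 16 objects in every box, avoiding 17 in any single one — so 2785 is tight.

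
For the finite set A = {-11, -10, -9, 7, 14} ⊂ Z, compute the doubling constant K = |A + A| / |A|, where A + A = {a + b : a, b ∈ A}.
K = |A + A| / |A| = 14/5

Enumerate A + A = {a + b : a, b ∈ A}. With |A| = 5, there are |A|^2 = 25 ordered sum pairs; collecting distinct values, A + A = {-22, -21, -20, -19, -18, -4, -3, -2, 3, 4, 5, 14, 21, 28}, so |A + A| = 14. Thus K = 14/5. For comparison, the minimum possible |A + A| over all 5-element sets is 2·5 − 1 = 9 (so min K = 9/5), attained only by arithmetic progressions.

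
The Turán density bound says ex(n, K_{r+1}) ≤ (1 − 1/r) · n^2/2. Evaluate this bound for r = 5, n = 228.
Turán density bound = (4/5) · 228^2/2 = 103968/5 ≈ 20793.6

Turán's theorem: ex(n, K_{r+1}) is achieved by the complete r-partite Turán graph T(n, r) with parts as balanced as possible, and is at most (1 − 1/r) · n^2/2. For r = 5, n = 228: the density bound is (4/5) · 51984/2 = 103968/5 ≈ 20793.6. The integer-valued extremum is e(T(228, 5)) = 20793, which is strictly less than the density bound 103968/5 since 5 ∤ 228 (the parts of T(228, 5) cannot all be equal).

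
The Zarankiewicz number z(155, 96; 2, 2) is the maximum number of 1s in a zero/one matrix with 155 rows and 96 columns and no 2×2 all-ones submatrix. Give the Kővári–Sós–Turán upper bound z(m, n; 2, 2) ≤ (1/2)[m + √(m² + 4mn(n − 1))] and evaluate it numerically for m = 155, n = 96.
z(155, 96; 2, 2) ≤ (1/2)[155 + √(155² + 4·155·96·95)] = (1/2)[155 + √5678425] = 1268.9723

Kővári–Sós–Turán: let r_1, ..., r_155 be the row sums and z = Σ r_i the total number of 1s. Each pair of columns can share at most one row with both entries 1 (else a 2×2 all-ones block appears), so Σ_i C(r_i, 2) ≤ C(96, 2) = 4560. By convexity Σ_i C(r_i, 2) ≥ 155·C(z/155, 2) = z(z − 155)/(2·155), giving z² − 155z − 155·96·95 ≤ 0 and hence z ≤ (1/2)[155 + √(24025 + 4·1413600)] = (1/2)[155 + √5678425] ≈ (1/2)(155 + 2382.9446) = 1268.9723.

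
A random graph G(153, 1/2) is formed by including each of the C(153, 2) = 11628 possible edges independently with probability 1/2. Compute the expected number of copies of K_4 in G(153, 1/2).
E[# K_4] = C(153, 4) · (1/2)^C(4, 2) = 21947850 / 2^6 = 10973925/32 = 342935.15625

For each 4-subset S of vertices (there are C(153, 4) = 21947850 such S), let X_S = 1 if S induces a K_4 (all C(4, 2) = 6 edges present). Then P(X_S = 1) = (1/2)^6 = 1/64. By linearity of expectation, E[# K_4] = C(153, 4) · (1/2)^6 = 21947850 / 64 = 10973925/32 = 342935.15625.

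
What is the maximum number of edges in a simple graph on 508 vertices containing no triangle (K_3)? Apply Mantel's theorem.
ex(508, K_3) = ⌊508^2/4⌋ = 64516

Mantel (1907): a triangle-free graph on n vertices has at most ⌊n^2/4⌋ edges, with equality for the complete bipartite graph K_{⌊n/2⌋, ⌈n/2⌉}. For n = 508: ⌊508^2/4⌋ = ⌊258064/4⌋ = 64516. The extremal graph is K_{254, 254}, which has 254·254 = 64516 edges.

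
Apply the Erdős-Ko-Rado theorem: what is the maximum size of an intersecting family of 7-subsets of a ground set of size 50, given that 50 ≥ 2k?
max |F| = C(49, 6) = 13983816

The Erdős-Ko-Rado theorem states: for n ≥ 2k, an intersecting family of k-subsets of an n-element set has size at most C(n − 1, k − 1), with equality for 'star' families {A ⊆ [n] : |A| = k, i ∈ A} (fix an element i). For n = 50, k = 7: C(49, 6) = 13983816.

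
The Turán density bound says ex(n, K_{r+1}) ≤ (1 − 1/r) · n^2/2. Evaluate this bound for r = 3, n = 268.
Turán density bound = (2/3) · 268^2/2 = 71824/3 ≈ 23941.3333

Turán's theorem: ex(n, K_{r+1}) is achieved by the complete r-partite Turán graph T(n, r) with parts as balanced as possible, and is at most (1 − 1/r) · n^2/2. For r = 3, n = 268: the density bound is (2/3) · 71824/2 = 71824/3 ≈ 23941.3333. The integer-valued extremum is e(T(268, 3)) = 23941, which is strictly less than the density bound 71824/3 since 3 ∤ 268 (the parts of T(268, 3) cannot all be equal).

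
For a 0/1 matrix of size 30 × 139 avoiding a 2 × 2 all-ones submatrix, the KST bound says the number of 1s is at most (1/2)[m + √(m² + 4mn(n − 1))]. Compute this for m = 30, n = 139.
z(30, 139; 2, 2) ≤ (1/2)[30 + √(30² + 4·30·139·138)] = (1/2)[30 + √2302740] = 773.7391

Kővári–Sós–Turán: let r_1, ..., r_30 be the row sums and z = Σ r_i the total number of 1s. Each pair of columns can share at most one row with both entries 1 (else a 2×2 all-ones block appears), so Σ_i C(r_i, 2) ≤ C(139, 2) = 9591. By convexity Σ_i C(r_i, 2) ≥ 30·C(z/30, 2) = z(z − 30)/(2·30), giving z² − 30z − 30·139·138 ≤ 0 and hence z ≤ (1/2)[30 + √(900 + 4·575460)] = (1/2)[30 + √2302740] ≈ (1/2)(30 + 1517.4782) = 773.7391.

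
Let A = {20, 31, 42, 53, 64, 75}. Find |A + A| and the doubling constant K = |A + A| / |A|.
K = |A + A| / |A| = 11/6

Enumerate A + A = {a + b : a, b ∈ A}. With |A| = 6, there are |A|^2 = 36 ordered sum pairs; collecting distinct values, A + A = {40, 51, 62, 73, 84, 95, 106, 117, 128, 139, 150}, so |A + A| = 11. Thus K = 11/6. Here |A + A| = 2|A| − 1 = 11, the minimum possible — so K = 11/6 is minimal, which holds iff A is an arithmetic progression.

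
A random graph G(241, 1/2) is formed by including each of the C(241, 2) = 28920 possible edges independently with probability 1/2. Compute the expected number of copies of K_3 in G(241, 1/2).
E[# K_3] = C(241, 3) · (1/2)^C(3, 2) = 2303960 / 2^3 = 287995

For each 3-subset S of vertices (there are C(241, 3) = 2303960 such S), let X_S = 1 if S induces a K_3 (all C(3, 2) = 3 edges present). Then P(X_S = 1) = (1/2)^3 = 1/8. By linearity of expectation, E[# K_3] = C(241, 3) · (1/2)^3 = 2303960 / 8 = 287995.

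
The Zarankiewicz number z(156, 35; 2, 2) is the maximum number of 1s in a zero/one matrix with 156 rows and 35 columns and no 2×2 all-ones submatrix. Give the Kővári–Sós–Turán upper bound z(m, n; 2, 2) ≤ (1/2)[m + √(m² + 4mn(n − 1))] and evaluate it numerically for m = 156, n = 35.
z(156, 35; 2, 2) ≤ (1/2)[156 + √(156² + 4·156·35·34)] = (1/2)[156 + √766896] = 515.863

Kővári–Sós–Turán: let r_1, ..., r_156 be the row sums and z = Σ r_i the total number of 1s. Each pair of columns can share at most one row with both entries 1 (else a 2×2 all-ones block appears), so Σ_i C(r_i, 2) ≤ C(35, 2) = 595. By convexity Σ_i C(r_i, 2) ≥ 156·C(z/156, 2) = z(z − 156)/(2·156), giving z² − 156z − 156·35·34 ≤ 0 and hence z ≤ (1/2)[156 + √(24336 + 4·185640)] = (1/2)[156 + √766896] ≈ (1/2)(156 + 875.726) = 515.863.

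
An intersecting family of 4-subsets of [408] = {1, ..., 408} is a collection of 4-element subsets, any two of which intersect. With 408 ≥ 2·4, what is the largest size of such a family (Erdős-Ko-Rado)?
max |F| = C(407, 3) = 11153835

Erdős-Ko-Rado (1961): when n ≥ 2k, max |F| = C(n−1, k−1). The bound is attained by the star {A : i ∈ A} for any fixed i ∈ [n]. Here C(408−1, 4−1) = C(407, 3) = 11153835.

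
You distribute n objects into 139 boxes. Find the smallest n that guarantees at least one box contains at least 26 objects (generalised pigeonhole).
n = (26 − 1)·139 + 1 = 3476

By the generalised pigeonhole principle, to guarantee some box contains ≥ r objects we need more than (r − 1) · k objects total. Threshold: n = (r − 1) · k + 1. With r = 26 and k = 139: n = 25 · 139 + 1 = 3475 + 1 = 3476. For n = 3475 = 25 · 139, we can put exactly 25 objects in every box, avoiding 26 in any single one — so 3476 is tight.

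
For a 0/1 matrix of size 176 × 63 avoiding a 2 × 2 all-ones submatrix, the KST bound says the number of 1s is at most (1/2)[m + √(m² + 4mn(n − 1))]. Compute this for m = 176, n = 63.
z(176, 63; 2, 2) ≤ (1/2)[176 + √(176² + 4·176·63·62)] = (1/2)[176 + √2780800] = 921.7865

Kővári–Sós–Turán: let r_1, ..., r_176 be the row sums and z = Σ r_i the total number of 1s. Each pair of columns can share at most one row with both entries 1 (else a 2×2 all-ones block appears), so Σ_i C(r_i, 2) ≤ C(63, 2) = 1953. By convexity Σ_i C(r_i, 2) ≥ 176·C(z/176, 2) = z(z − 176)/(2·176), giving z² − 176z − 176·63·62 ≤ 0 and hence z ≤ (1/2)[176 + √(30976 + 4·687456)] = (1/2)[176 + √2780800] ≈ (1/2)(176 + 1667.5731) = 921.7865.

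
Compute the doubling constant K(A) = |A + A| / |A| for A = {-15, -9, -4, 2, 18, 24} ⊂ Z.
K = |A + A| / |A| = 18/6 = 3

Enumerate A + A = {a + b : a, b ∈ A}. With |A| = 6, there are |A|^2 = 36 ordered sum pairs; collecting distinct values, A + A = {-30, -24, -19, -18, -13, -8, -7, -2, 3, 4, 9, 14, 15, 20, 26, 36, 42, 48}, so |A + A| = 18. Thus K = 18/6 = 3. For comparison, the minimum possible |A + A| over all 6-element sets is 2·6 − 1 = 11 (so min K = 11/6), attained only by arithmetic progressions.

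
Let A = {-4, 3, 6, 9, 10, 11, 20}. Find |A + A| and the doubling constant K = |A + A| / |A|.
K = |A + A| / |A| = 24/7

Enumerate A + A = {a + b : a, b ∈ A}. With |A| = 7, there are |A|^2 = 49 ordered sum pairs; collecting distinct values, A + A = {-8, -1, 2, 5, 6, 7, 9, 12, 13, 14, 15, 16, 17, 18, 19, 20, 21, 22, 23, 26, 29, 30, 31, 40}, so |A + A| = 24. Thus K = 24/7. For comparison, the minimum possible |A + A| over all 7-element sets is 2·7 − 1 = 13 (so min K = 13/7), attained only by arithmetic progressions.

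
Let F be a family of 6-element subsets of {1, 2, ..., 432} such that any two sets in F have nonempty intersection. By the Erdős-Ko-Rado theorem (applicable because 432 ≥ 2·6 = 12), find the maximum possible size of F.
max |F| = C(431, 5) = 121085855891

Erdős-Ko-Rado (1961): when n ≥ 2k, max |F| = C(n−1, k−1). The bound is attained by the star {A : i ∈ A} for any fixed i ∈ [n]. Here C(432−1, 6−1) = C(431, 5) = 121085855891.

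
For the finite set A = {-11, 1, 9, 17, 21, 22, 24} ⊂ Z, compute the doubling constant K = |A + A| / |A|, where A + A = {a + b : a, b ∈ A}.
K = |A + A| / |A| = 26/7

Enumerate A + A = {a + b : a, b ∈ A}. With |A| = 7, there are |A|^2 = 49 ordered sum pairs; collecting distinct values, A + A = {-22, -10, -2, 2, 6, 10, 11, 13, 18, 22, 23, 25, 26, 30, 31, 33, 34, 38, 39, 41, 42, 43, 44, 45, 46, 48}, so |A + A| = 26. Thus K = 26/7. For comparison, the minimum possible |A + A| over all 7-element sets is 2·7 − 1 = 13 (so min K = 13/7), attained only by arithmetic progressions.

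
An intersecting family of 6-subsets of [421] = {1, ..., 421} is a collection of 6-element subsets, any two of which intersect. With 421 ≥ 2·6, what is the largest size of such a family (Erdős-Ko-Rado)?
max |F| = C(420, 5) = 106337815584

The Erdős-Ko-Rado theorem states: for n ≥ 2k, an intersecting family of k-subsets of an n-element set has size at most C(n − 1, k − 1), with equality for 'star' families {A ⊆ [n] : |A| = k, i ∈ A} (fix an element i). For n = 421, k = 6: C(420, 5) = 106337815584.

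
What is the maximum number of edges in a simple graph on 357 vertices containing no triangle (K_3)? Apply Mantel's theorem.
ex(357, K_3) = ⌊357^2/4⌋ = 31862

Mantel (1907): a triangle-free graph on n vertices has at most ⌊n^2/4⌋ edges, with equality for the complete bipartite graph K_{⌊n/2⌋, ⌈n/2⌉}. For n = 357: ⌊357^2/4⌋ = ⌊127449/4⌋ = 31862. The extremal graph is K_{178, 179}, which has 178·179 = 31862 edges.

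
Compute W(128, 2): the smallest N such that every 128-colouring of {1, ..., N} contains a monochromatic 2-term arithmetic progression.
W(128, 2) = 128 + 1 = 129

A 2-term AP is any pair of integers, so a monochromatic 2-AP exists iff some colour is used at least twice. With 128 colours, the colouring i ↦ i on {1, ..., 128} uses each colour once, avoiding any monochromatic pair, so W(128, 2) > 128. For {1, ..., 129}, pigeonhole forces two integers of the same colour, which form a monochromatic 2-AP. Hence W(128, 2) = 129.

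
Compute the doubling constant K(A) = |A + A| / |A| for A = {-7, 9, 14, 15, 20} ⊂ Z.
K = |A + A| / |A| = 14/5

Enumerate A + A = {a + b : a, b ∈ A}. With |A| = 5, there are |A|^2 = 25 ordered sum pairs; collecting distinct values, A + A = {-14, 2, 7, 8, 13, 18, 23, 24, 28, 29, 30, 34, 35, 40}, so |A + A| = 14. Thus K = 14/5. For comparison, the minimum possible |A + A| over all 5-element sets is 2·5 − 1 = 9 (so min K = 9/5), attained only by arithmetic progressions.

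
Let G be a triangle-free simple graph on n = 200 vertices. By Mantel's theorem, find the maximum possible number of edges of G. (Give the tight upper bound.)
ex(200, K_3) = ⌊200^2/4⌋ = 10000

Mantel (1907): a triangle-free graph on n vertices has at most ⌊n^2/4⌋ edges, with equality for the complete bipartite graph K_{⌊n/2⌋, ⌈n/2⌉}. For n = 200: ⌊200^2/4⌋ = ⌊40000/4⌋ = 10000. The extremal graph is K_{100, 100}, which has 100·100 = 10000 edges.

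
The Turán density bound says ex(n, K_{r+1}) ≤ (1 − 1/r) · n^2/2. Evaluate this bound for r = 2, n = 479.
Turán density bound = (1/2) · 479^2/2 = 229441/4 ≈ 57360.25

Turán's theorem: ex(n, K_{r+1}) is achieved by the complete r-partite Turán graph T(n, r) with parts as balanced as possible, and is at most (1 − 1/r) · n^2/2. For r = 2, n = 479: the density bound is (1/2) · 229441/2 = 229441/4 ≈ 57360.25. The integer-valued extremum is e(T(479, 2)) = 57360, which is strictly less than the density bound 229441/4 since 2 ∤ 479 (the parts of T(479, 2) cannot all be equal).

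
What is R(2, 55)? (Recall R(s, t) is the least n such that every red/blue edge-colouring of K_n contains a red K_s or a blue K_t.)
R(2, 55) = 55

R(2, k) = k for all k ≥ 2: in a 2-colouring of K_k, either some edge is red (a red K_2) or all edges are blue (a blue K_k). And K_{54} coloured all-blue has no blue K_55, so R(2, 55) > 54. Hence R(2, 55) = 55.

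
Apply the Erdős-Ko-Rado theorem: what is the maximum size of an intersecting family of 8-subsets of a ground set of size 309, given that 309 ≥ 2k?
max |F| = C(308, 7) = 48708300469488

The Erdős-Ko-Rado theorem states: for n ≥ 2k, an intersecting family of k-subsets of an n-element set has size at most C(n − 1, k − 1), with equality for 'star' families {A ⊆ [n] : |A| = k, i ∈ A} (fix an element i). For n = 309, k = 8: C(308, 7) = 48708300469488.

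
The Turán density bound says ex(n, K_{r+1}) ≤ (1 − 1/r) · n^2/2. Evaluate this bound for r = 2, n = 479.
Turán density bound = (1/2) · 479^2/2 = 229441/4 ≈ 57360.25

Turán's theorem: ex(n, K_{r+1}) is achieved by the complete r-partite Turán graph T(n, r) with parts as balanced as possible, and is at most (1 − 1/r) · n^2/2. For r = 2, n = 479: the density bound is (1/2) · 229441/2 = 229441/4 ≈ 57360.25. The integer-valued extremum is e(T(479, 2)) = 57360, which is strictly less than the density bound 229441/4 since 2 ∤ 479 (the parts of T(479, 2) cannot all be equal).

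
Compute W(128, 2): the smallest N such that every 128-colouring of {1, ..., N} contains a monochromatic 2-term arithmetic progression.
W(128, 2) = 128 + 1 = 129

A 2-term AP is any pair of integers, so a monochromatic 2-AP exists iff some colour is used at least twice. With 128 colours, the colouring i ↦ i on {1, ..., 128} uses each colour once, avoiding any monochromatic pair, so W(128, 2) > 128. For {1, ..., 129}, pigeonhole forces two integers of the same colour, which form a monochromatic 2-AP. Hence W(128, 2) = 129.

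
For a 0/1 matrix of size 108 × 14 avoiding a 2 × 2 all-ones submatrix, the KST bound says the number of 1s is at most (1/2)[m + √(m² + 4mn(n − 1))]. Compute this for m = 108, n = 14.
z(108, 14; 2, 2) ≤ (1/2)[108 + √(108² + 4·108·14·13)] = (1/2)[108 + √90288] = 204.2398

Kővári–Sós–Turán: let r_1, ..., r_108 be the row sums and z = Σ r_i the total number of 1s. Each pair of columns can share at most one row with both entries 1 (else a 2×2 all-ones block appears), so Σ_i C(r_i, 2) ≤ C(14, 2) = 91. By convexity Σ_i C(r_i, 2) ≥ 108·C(z/108, 2) = z(z − 108)/(2·108), giving z² − 108z − 108·14·13 ≤ 0 and hence z ≤ (1/2)[108 + √(11664 + 4·19656)] = (1/2)[108 + √90288] ≈ (1/2)(108 + 300.4796) = 204.2398.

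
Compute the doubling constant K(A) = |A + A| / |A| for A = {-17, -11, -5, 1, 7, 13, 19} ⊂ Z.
K = |A + A| / |A| = 13/7

Enumerate A + A = {a + b : a, b ∈ A}. With |A| = 7, there are |A|^2 = 49 ordered sum pairs; collecting distinct values, A + A = {-34, -28, -22, -16, -10, -4, 2, 8, 14, 20, 26, 32, 38}, so |A + A| = 13. Thus K = 13/7. Here |A + A| = 2|A| − 1 = 13, the minimum possible — so K = 13/7 is minimal, which holds iff A is an arithmetic progression.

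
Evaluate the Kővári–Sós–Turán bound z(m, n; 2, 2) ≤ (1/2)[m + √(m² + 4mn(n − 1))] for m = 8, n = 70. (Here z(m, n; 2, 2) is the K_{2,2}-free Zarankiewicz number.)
z(8, 70; 2, 2) ≤ (1/2)[8 + √(8² + 4·8·70·69)] = (1/2)[8 + √154624] = 200.6113

Kővári–Sós–Turán: let r_1, ..., r_8 be the row sums and z = Σ r_i the total number of 1s. Each pair of columns can share at most one row with both entries 1 (else a 2×2 all-ones block appears), so Σ_i C(r_i, 2) ≤ C(70, 2) = 2415. By convexity Σ_i C(r_i, 2) ≥ 8·C(z/8, 2) = z(z − 8)/(2·8), giving z² − 8z − 8·70·69 ≤ 0 and hence z ≤ (1/2)[8 + √(64 + 4·38640)] = (1/2)[8 + √154624] ≈ (1/2)(8 + 393.2226) = 200.6113.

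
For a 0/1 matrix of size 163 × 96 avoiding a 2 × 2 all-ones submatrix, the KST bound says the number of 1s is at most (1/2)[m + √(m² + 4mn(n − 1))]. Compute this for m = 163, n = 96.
z(163, 96; 2, 2) ≤ (1/2)[163 + √(163² + 4·163·96·95)] = (1/2)[163 + √5972809] = 1303.4666

Kővári–Sós–Turán: let r_1, ..., r_163 be the row sums and z = Σ r_i the total number of 1s. Each pair of columns can share at most one row with both entries 1 (else a 2×2 all-ones block appears), so Σ_i C(r_i, 2) ≤ C(96, 2) = 4560. By convexity Σ_i C(r_i, 2) ≥ 163·C(z/163, 2) = z(z − 163)/(2·163), giving z² − 163z − 163·96·95 ≤ 0 and hence z ≤ (1/2)[163 + √(26569 + 4·1486560)] = (1/2)[163 + √5972809] ≈ (1/2)(163 + 2443.9331) = 1303.4666.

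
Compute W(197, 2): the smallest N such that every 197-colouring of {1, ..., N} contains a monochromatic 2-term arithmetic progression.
W(197, 2) = 197 + 1 = 198

A 2-term AP is any pair of integers, so a monochromatic 2-AP exists iff some colour is used at least twice. With 197 colours, the colouring i ↦ i on {1, ..., 197} uses each colour once, avoiding any monochromatic pair, so W(197, 2) > 197. For {1, ..., 198}, pigeonhole forces two integers of the same colour, which form a monochromatic 2-AP. Hence W(197, 2) = 198.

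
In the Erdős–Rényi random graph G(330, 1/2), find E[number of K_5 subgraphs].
E[# K_5] = C(330, 5) · (1/2)^C(5, 2) = 31634996316 / 2^10 = 7908749079/256 ≈ 30893551.089844

For each 5-subset S of vertices (there are C(330, 5) = 31634996316 such S), let X_S = 1 if S induces a K_5 (all C(5, 2) = 10 edges present). Then P(X_S = 1) = (1/2)^10 = 1/1024. By linearity of expectation, E[# K_5] = C(330, 5) · (1/2)^10 = 31634996316 / 1024 = 7908749079/256 ≈ 30893551.089844.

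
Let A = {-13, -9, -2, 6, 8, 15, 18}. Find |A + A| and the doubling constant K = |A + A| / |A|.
K = |A + A| / |A| = 26/7

Enumerate A + A = {a + b : a, b ∈ A}. With |A| = 7, there are |A|^2 = 49 ordered sum pairs; collecting distinct values, A + A = {-26, -22, -18, -15, -11, -7, -5, -4, -3, -1, 2, 4, 5, 6, 9, 12, 13, 14, 16, 21, 23, 24, 26, 30, 33, 36}, so |A + A| = 26. Thus K = 26/7. For comparison, the minimum possible |A + A| over all 7-element sets is 2·7 − 1 = 13 (so min K = 13/7), attained only by arithmetic progressions.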